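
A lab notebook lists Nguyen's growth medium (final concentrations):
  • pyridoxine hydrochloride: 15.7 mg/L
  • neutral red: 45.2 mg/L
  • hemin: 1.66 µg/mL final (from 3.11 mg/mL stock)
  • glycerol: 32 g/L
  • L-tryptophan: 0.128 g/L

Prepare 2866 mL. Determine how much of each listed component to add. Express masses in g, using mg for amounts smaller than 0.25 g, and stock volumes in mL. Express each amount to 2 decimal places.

pyridoxine hydrochloride 45.00 mg; neutral red 129.54 mg; hemin 1.53 mL; glycerol 91.71 g; L-tryptophan 0.37 g

Working volume: 2866 mL = 2.866 L.
pyridoxine hydrochloride: 15.7 mg/L × 2.866 L = 45.00 mg
neutral red: 45.2 mg/L × 2.866 L = 129.54 mg
hemin: dilute stock: 1.66 µg/mL × 2866 mL ÷ 3110 µg/mL = 1.53 mL
glycerol: 32 g/L × 2.866 L = 91.71 g
L-tryptophan: 0.128 g/L × 2.866 L = 0.37 g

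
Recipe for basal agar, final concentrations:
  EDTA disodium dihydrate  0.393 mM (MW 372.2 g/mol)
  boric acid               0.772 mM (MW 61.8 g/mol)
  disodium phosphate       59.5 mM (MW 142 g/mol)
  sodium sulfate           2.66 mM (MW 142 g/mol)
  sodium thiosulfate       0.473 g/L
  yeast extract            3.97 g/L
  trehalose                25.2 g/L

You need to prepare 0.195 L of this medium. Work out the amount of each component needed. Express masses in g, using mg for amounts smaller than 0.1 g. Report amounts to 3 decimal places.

EDTA disodium dihydrate 28.524 mg; boric acid 9.303 mg; disodium phosphate 1.648 g; sodium sulfate 73.655 mg; sodium thiosulfate 92.235 mg; yeast extract 0.774 g; trehalose 4.914 g

Scale factor relative to 1 L: 0.195.
EDTA disodium dihydrate: 0.393 mmol/L × 372.2 mg/mmol × 0.195 L = 28.524 mg
boric acid: 0.772 mmol/L × 61.8 mg/mmol × 0.195 L = 9.303 mg
disodium phosphate: 59.5 mmol/L × 142 g/mol × 0.195 L ÷ 1000 = 1.648 g
sodium sulfate: 2.66 mmol/L × 142 mg/mmol × 0.195 L = 73.655 mg
sodium thiosulfate: 0.473 g/L × 0.195 L = 0.092235 g = 92.235 mg
yeast extract: 3.97 g/L × 0.195 L = 0.774 g
trehalose: 25.2 g/L × 0.195 L = 4.914 g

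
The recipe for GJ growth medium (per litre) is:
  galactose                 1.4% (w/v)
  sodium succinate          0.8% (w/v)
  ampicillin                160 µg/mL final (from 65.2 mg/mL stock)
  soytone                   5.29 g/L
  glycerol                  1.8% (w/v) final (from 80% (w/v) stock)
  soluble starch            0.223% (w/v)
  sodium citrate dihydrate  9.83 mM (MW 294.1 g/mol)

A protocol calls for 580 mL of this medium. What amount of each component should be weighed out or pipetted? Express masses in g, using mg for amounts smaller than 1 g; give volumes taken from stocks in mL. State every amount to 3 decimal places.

Working volume: 580 mL = 0.58 L.
galactose: 1.4 g per 100 mL × 580 mL ÷ 100 = 8.120 g
sodium succinate: 0.8% w/v = 8 g/L → 8 × 0.58 L = 4.640 g
ampicillin: V = C2·V2/C1 = 160 µg/mL × 580 mL ÷ 65200 µg/mL = 1.423 mL
soytone: 5.29 g/L × 0.58 L = 3.068 g
glycerol: V = C2·V2/C1 = 1.8% ÷ 80% × 580 mL = 13.050 mL
soluble starch: 0.223% w/v = 2.23 g/L → 2.23 × 0.58 L = 1.293 g
sodium citrate dihydrate: 9.83 mmol/L × 294.1 g/mol × 0.58 L ÷ 1000 = 1.677 g

galactose 8.120 g; sodium succinate 4.640 g; ampicillin 1.423 mL; soytone 3.068 g; glycerol 13.050 mL; soluble starch 1.293 g; sodium citrate dihydrate 1.677 g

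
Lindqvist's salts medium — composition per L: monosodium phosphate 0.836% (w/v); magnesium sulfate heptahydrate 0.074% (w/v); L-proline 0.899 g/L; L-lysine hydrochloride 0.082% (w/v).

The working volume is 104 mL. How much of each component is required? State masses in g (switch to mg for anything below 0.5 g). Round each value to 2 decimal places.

Scale factor relative to 1 L: 0.104.
monosodium phosphate: 0.836% w/v = 8.36 g/L → 8.36 × 0.104 L = 0.87 g
magnesium sulfate heptahydrate: 0.074 g per 100 mL × 104 mL ÷ 100 = 0.07696 g = 76.96 mg
L-proline: 0.899 g/L × 0.104 L = 0.093496 g = 93.50 mg
L-lysine hydrochloride: 0.082% w/v = 0.82 g/L → 0.82 × 0.104 L = 0.08528 g = 85.28 mg

monosodium phosphate 0.87 g; magnesium sulfate heptahydrate 76.96 mg; L-proline 93.50 mg; L-lysine hydrochloride 85.28 mg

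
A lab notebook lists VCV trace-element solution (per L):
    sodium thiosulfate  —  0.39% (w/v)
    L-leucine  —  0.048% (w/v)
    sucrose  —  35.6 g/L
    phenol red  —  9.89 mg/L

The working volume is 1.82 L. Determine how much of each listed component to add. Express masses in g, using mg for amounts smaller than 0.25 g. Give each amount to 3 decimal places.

sodium thiosulfate 7.098 g; L-leucine 0.874 g; sucrose 64.792 g; phenol red 18.000 mg

Working volume: 1.82 L.
sodium thiosulfate: 0.39 g per 100 mL × 1820 mL ÷ 100 = 7.098 g
L-leucine: 0.048 g per 100 mL × 1820 mL ÷ 100 = 0.874 g
sucrose: 35.6 g/L × 1.82 L = 64.792 g
phenol red: 9.89 mg/L × 1.82 L = 18.000 mg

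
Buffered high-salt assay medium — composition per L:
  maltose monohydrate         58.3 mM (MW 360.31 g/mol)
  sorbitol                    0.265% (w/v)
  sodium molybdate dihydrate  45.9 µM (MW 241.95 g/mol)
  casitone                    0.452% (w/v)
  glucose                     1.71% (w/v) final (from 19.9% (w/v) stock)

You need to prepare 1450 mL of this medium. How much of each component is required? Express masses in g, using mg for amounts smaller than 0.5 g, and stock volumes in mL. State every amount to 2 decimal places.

Working volume: 1450 mL = 1.45 L.
maltose monohydrate: 58.3 mmol/L × 360.31 g/mol × 1.45 L ÷ 1000 = 30.46 g
sorbitol: 0.265 g per 100 mL × 1450 mL ÷ 100 = 3.84 g
sodium molybdate dihydrate: 45.9 µmol/L × 241.95 g/mol × 1.45 L ÷ 1000 = 16.10 mg
casitone: 0.452 g per 100 mL × 1450 mL ÷ 100 = 6.55 g
glucose: dilute stock: 1.71% ÷ 19.9% × 1450 mL = 124.60 mL

maltose monohydrate 30.46 g; sorbitol 3.84 g; sodium molybdate dihydrate 16.10 mg; casitone 6.55 g; glucose 124.60 mL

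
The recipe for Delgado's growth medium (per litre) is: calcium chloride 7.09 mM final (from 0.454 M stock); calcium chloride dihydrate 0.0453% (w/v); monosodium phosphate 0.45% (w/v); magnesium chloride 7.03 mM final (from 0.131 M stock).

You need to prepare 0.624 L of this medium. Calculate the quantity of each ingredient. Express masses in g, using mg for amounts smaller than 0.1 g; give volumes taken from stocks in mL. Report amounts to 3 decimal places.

Scale factor relative to 1 L: 0.624.
calcium chloride: dilute stock: 7.09 mM × 624 mL ÷ 454 mM = 9.745 mL
calcium chloride dihydrate: 0.0453% w/v = 0.453 g/L → 0.453 × 0.624 L = 0.283 g
monosodium phosphate: 0.45% w/v = 4.5 g/L → 4.5 × 0.624 L = 2.808 g
magnesium chloride: C1V1 = C2V2 → 7.03 mM × 624 mL ÷ 131 mM = 33.486 mL

calcium chloride 9.745 mL; calcium chloride dihydrate 0.283 g; monosodium phosphate 2.808 g; magnesium chloride 33.486 mL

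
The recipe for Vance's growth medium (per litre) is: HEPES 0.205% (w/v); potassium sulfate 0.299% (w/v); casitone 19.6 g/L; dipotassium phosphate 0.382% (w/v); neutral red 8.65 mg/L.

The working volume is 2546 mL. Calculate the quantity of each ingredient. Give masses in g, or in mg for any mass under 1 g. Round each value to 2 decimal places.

HEPES 5.22 g; potassium sulfate 7.61 g; casitone 49.90 g; dipotassium phosphate 9.73 g; neutral red 22.02 mg

Target volume = 2546 mL = 2.546 L.
HEPES: 0.205% w/v = 2.05 g/L → 2.05 × 2.546 L = 5.22 g
potassium sulfate: 0.299 g per 100 mL × 2546 mL ÷ 100 = 7.61 g
casitone: 19.6 g/L × 2.546 L = 49.90 g
dipotassium phosphate: 0.382% w/v = 3.82 g/L → 3.82 × 2.546 L = 9.73 g
neutral red: 8.65 mg/L × 2.546 L = 22.02 mg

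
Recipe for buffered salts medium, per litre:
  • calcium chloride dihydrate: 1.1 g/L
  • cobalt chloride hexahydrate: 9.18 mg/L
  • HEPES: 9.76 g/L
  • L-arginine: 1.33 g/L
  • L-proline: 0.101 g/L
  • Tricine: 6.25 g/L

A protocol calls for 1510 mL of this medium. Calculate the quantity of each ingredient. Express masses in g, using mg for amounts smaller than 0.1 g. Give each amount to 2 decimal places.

calcium chloride dihydrate 1.66 g; cobalt chloride hexahydrate 13.86 mg; HEPES 14.74 g; L-arginine 2.01 g; L-proline 0.15 g; Tricine 9.44 g

Scale factor relative to 1 L: 1.51.
calcium chloride dihydrate: 1.1 g/L × 1.51 L = 1.66 g
cobalt chloride hexahydrate: 9.18 mg/L × 1.51 L = 13.86 mg
HEPES: 9.76 g/L × 1.51 L = 14.74 g
L-arginine: 1.33 g/L × 1.51 L = 2.01 g
L-proline: 0.101 g/L × 1.51 L = 0.15 g
Tricine: 6.25 g/L × 1.51 L = 9.44 g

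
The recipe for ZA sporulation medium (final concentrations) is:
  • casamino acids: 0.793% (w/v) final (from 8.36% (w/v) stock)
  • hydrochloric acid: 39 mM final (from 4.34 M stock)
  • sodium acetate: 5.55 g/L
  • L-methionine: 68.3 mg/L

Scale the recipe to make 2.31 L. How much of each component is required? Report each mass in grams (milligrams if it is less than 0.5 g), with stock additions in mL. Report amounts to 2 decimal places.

Scale factor relative to 1 L: 2.31.
casamino acids: C1V1 = C2V2 → 0.793% ÷ 8.36% × 2310 mL = 219.12 mL
hydrochloric acid: dilute stock: 39 mM × 2310 mL ÷ 4340 mM = 20.76 mL
sodium acetate: 5.55 g/L × 2.31 L = 12.82 g
L-methionine: 68.3 mg/L × 2.31 L = 157.77 mg

casamino acids 219.12 mL; hydrochloric acid 20.76 mL; sodium acetate 12.82 g; L-methionine 157.77 mg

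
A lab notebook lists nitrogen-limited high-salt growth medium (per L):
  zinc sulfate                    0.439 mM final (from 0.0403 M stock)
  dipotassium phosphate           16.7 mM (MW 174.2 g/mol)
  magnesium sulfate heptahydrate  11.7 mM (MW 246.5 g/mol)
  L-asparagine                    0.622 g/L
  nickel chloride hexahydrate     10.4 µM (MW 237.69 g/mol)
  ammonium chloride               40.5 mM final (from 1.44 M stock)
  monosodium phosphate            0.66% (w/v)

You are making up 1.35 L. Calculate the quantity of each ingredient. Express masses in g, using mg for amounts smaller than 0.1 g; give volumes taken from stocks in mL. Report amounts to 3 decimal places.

zinc sulfate 14.706 mL; dipotassium phosphate 3.927 g; magnesium sulfate heptahydrate 3.893 g; L-asparagine 0.840 g; nickel chloride hexahydrate 3.337 mg; ammonium chloride 37.969 mL; monosodium phosphate 8.910 g

Scale factor relative to 1 L: 1.35.
zinc sulfate: V = C2·V2/C1 = 0.439 mM × 1350 mL ÷ 40.3 mM = 14.706 mL
dipotassium phosphate: 16.7 mmol/L × 174.2 g/mol × 1.35 L ÷ 1000 = 3.927 g
magnesium sulfate heptahydrate: 11.7 mmol/L × 246.5 g/mol × 1.35 L ÷ 1000 = 3.893 g
L-asparagine: 0.622 g/L × 1.35 L = 0.840 g
nickel chloride hexahydrate: 10.4 µmol/L × 237.69 g/mol × 1.35 L ÷ 1000 = 3.337 mg
ammonium chloride: C1V1 = C2V2 → 40.5 mM × 1350 mL ÷ 1440 mM = 37.969 mL
monosodium phosphate: 0.66% w/v = 6.6 g/L → 6.6 × 1.35 L = 8.910 g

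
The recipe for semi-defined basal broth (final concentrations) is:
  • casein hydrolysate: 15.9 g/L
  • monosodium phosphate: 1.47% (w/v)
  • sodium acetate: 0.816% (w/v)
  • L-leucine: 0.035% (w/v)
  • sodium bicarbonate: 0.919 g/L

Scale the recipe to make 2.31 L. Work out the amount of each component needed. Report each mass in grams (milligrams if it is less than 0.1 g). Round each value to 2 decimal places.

Working volume: 2.31 L.
casein hydrolysate: 15.9 g/L × 2.31 L = 36.73 g
monosodium phosphate: 1.47 g per 100 mL × 2310 mL ÷ 100 = 33.96 g
sodium acetate: 0.816 g per 100 mL × 2310 mL ÷ 100 = 18.85 g
L-leucine: 0.035% w/v = 0.35 g/L → 0.35 × 2.31 L = 0.81 g
sodium bicarbonate: 0.919 g/L × 2.31 L = 2.12 g

casein hydrolysate 36.73 g; monosodium phosphate 33.96 g; sodium acetate 18.85 g; L-leucine 0.81 g; sodium bicarbonate 2.12 g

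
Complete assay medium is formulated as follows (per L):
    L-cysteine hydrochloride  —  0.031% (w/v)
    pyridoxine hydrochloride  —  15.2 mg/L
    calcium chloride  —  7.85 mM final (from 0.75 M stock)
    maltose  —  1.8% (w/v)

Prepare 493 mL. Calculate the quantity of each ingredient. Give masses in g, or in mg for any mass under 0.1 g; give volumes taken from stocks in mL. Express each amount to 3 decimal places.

Target volume = 493 mL = 0.493 L.
L-cysteine hydrochloride: 0.031% w/v = 0.31 g/L → 0.31 × 0.493 L = 0.153 g
pyridoxine hydrochloride: 15.2 mg/L × 0.493 L = 7.494 mg
calcium chloride: V = C2·V2/C1 = 7.85 mM × 493 mL ÷ 750 mM = 5.160 mL
maltose: 1.8 g per 100 mL × 493 mL ÷ 100 = 8.874 g

L-cysteine hydrochloride 0.153 g; pyridoxine hydrochloride 7.494 mg; calcium chloride 5.160 mL; maltose 8.874 g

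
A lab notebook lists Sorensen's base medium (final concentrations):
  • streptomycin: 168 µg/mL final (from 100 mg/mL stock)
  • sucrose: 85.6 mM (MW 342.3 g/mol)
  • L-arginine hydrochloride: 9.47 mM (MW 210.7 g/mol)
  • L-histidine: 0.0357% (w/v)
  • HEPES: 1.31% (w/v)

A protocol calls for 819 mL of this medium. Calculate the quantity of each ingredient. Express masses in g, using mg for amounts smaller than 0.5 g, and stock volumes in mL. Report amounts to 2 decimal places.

streptomycin 1.38 mL; sucrose 24.00 g; L-arginine hydrochloride 1.63 g; L-histidine 292.38 mg; HEPES 10.73 g

Scale factor relative to 1 L: 0.819.
streptomycin: dilute stock: 168 µg/mL × 819 mL ÷ 100000 µg/mL = 1.38 mL
sucrose: 85.6 mmol/L × 342.3 g/mol × 0.819 L ÷ 1000 = 24.00 g
L-arginine hydrochloride: 9.47 mmol/L × 210.7 g/mol × 0.819 L ÷ 1000 = 1.63 g
L-histidine: 0.0357% w/v = 0.357 g/L → 0.357 × 0.819 L = 0.292383 g = 292.38 mg
HEPES: 1.31% w/v = 13.1 g/L → 13.1 × 0.819 L = 10.73 g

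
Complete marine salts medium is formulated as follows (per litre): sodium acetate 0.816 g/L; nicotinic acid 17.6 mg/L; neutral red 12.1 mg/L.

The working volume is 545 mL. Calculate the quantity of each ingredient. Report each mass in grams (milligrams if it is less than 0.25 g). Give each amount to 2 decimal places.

Scale factor relative to 1 L: 0.545.
sodium acetate: 0.816 g/L × 0.545 L = 0.44 g
nicotinic acid: 17.6 mg/L × 0.545 L = 9.59 mg
neutral red: 12.1 mg/L × 0.545 L = 6.59 mg

sodium acetate 0.44 g; nicotinic acid 9.59 mg; neutral red 6.59 mg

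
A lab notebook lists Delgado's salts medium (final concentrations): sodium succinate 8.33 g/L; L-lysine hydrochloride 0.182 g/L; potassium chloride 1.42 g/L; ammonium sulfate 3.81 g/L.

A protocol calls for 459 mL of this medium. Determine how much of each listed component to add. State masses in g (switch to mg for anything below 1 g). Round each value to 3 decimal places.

sodium succinate 3.823 g; L-lysine hydrochloride 83.538 mg; potassium chloride 651.780 mg; ammonium sulfate 1.749 g

Scale factor relative to 1 L: 0.459.
sodium succinate: 8.33 g/L × 0.459 L = 3.823 g
L-lysine hydrochloride: 0.182 g/L × 0.459 L = 0.083538 g = 83.538 mg
potassium chloride: 1.42 g/L × 0.459 L = 0.65178 g = 651.780 mg
ammonium sulfate: 3.81 g/L × 0.459 L = 1.749 g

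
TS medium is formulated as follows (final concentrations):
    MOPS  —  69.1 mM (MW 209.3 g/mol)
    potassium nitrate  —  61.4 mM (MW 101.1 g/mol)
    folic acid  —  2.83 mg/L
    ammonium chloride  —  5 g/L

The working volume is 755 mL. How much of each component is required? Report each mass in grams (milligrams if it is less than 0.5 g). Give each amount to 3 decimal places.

MOPS 10.919 g; potassium nitrate 4.687 g; folic acid 2.137 mg; ammonium chloride 3.775 g

Working volume: 755 mL = 0.755 L.
MOPS: 69.1 mmol/L × 209.3 g/mol × 0.755 L ÷ 1000 = 10.919 g
potassium nitrate: 61.4 mmol/L × 101.1 g/mol × 0.755 L ÷ 1000 = 4.687 g
folic acid: 2.83 mg/L × 0.755 L = 2.137 mg
ammonium chloride: 5 g/L × 0.755 L = 3.775 g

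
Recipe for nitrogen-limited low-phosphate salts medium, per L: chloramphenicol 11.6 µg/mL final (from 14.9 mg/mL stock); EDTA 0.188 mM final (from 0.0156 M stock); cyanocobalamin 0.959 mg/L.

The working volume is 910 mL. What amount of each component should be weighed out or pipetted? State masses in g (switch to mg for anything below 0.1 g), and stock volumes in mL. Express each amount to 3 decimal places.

Working volume: 910 mL = 0.91 L.
chloramphenicol: V = C2·V2/C1 = 11.6 µg/mL × 910 mL ÷ 14900 µg/mL = 0.708 mL
EDTA: dilute stock: 0.188 mM × 910 mL ÷ 15.6 mM = 10.967 mL
cyanocobalamin: 0.959 mg/L × 0.91 L = 0.873 mg

chloramphenicol 0.708 mL; EDTA 10.967 mL; cyanocobalamin 0.873 mg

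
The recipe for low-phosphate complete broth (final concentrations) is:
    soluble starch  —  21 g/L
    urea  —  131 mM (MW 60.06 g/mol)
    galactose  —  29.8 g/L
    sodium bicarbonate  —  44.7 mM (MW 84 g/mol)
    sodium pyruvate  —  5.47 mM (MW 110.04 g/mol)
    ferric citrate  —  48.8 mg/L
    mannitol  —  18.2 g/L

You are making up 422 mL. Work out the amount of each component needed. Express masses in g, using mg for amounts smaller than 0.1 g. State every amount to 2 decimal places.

soluble starch 8.86 g; urea 3.32 g; galactose 12.58 g; sodium bicarbonate 1.58 g; sodium pyruvate 0.25 g; ferric citrate 20.59 mg; mannitol 7.68 g

Scale factor relative to 1 L: 0.422.
soluble starch: 21 g/L × 0.422 L = 8.86 g
urea: 131 mmol/L × 60.06 g/mol × 0.422 L ÷ 1000 = 3.32 g
galactose: 29.8 g/L × 0.422 L = 12.58 g
sodium bicarbonate: 44.7 mmol/L × 84 g/mol × 0.422 L ÷ 1000 = 1.58 g
sodium pyruvate: 5.47 mmol/L × 110.04 g/mol × 0.422 L ÷ 1000 = 0.25 g
ferric citrate: 48.8 mg/L × 0.422 L = 20.59 mg
mannitol: 18.2 g/L × 0.422 L = 7.68 g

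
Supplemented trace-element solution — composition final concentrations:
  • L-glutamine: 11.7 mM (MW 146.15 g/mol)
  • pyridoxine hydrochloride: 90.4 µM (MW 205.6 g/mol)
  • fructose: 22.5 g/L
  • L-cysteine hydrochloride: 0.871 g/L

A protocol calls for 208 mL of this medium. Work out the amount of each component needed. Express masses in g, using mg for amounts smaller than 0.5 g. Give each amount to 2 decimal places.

L-glutamine 355.67 mg; pyridoxine hydrochloride 3.87 mg; fructose 4.68 g; L-cysteine hydrochloride 181.17 mg

Scale factor relative to 1 L: 0.208.
L-glutamine: 11.7 mmol/L × 146.15 mg/mmol × 0.208 L = 355.67 mg
pyridoxine hydrochloride: 90.4 µmol/L × 205.6 g/mol × 0.208 L ÷ 1000 = 3.87 mg
fructose: 22.5 g/L × 0.208 L = 4.68 g
L-cysteine hydrochloride: 0.871 g/L × 0.208 L = 0.181168 g = 181.17 mg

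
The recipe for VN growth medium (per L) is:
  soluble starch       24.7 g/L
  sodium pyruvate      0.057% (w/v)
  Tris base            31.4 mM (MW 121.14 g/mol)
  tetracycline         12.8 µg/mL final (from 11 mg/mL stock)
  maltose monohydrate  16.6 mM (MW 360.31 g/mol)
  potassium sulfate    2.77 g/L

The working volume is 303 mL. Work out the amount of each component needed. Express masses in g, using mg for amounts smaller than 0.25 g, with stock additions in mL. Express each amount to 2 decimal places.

Scale factor relative to 1 L: 0.303.
soluble starch: 24.7 g/L × 0.303 L = 7.48 g
sodium pyruvate: 0.057% w/v = 0.57 g/L → 0.57 × 0.303 L = 0.17271 g = 172.71 mg
Tris base: 31.4 mmol/L × 121.14 g/mol × 0.303 L ÷ 1000 = 1.15 g
tetracycline: C1V1 = C2V2 → 12.8 µg/mL × 303 mL ÷ 11000 µg/mL = 0.35 mL
maltose monohydrate: 16.6 mmol/L × 360.31 g/mol × 0.303 L ÷ 1000 = 1.81 g
potassium sulfate: 2.77 g/L × 0.303 L = 0.84 g

soluble starch 7.48 g; sodium pyruvate 172.71 mg; Tris base 1.15 g; tetracycline 0.35 mL; maltose monohydrate 1.81 g; potassium sulfate 0.84 g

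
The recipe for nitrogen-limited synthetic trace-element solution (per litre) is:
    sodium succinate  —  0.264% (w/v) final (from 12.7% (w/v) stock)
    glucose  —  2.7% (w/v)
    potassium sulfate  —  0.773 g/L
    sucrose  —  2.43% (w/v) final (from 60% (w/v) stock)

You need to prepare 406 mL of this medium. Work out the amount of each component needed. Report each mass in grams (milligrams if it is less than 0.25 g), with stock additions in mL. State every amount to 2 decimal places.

Target volume = 406 mL = 0.406 L.
sodium succinate: C1V1 = C2V2 → 0.264% ÷ 12.7% × 406 mL = 8.44 mL
glucose: 2.7 g per 100 mL × 406 mL ÷ 100 = 10.96 g
potassium sulfate: 0.773 g/L × 0.406 L = 0.31 g
sucrose: dilute stock: 2.43% ÷ 60% × 406 mL = 16.44 mL

sodium succinate 8.44 mL; glucose 10.96 g; potassium sulfate 0.31 g; sucrose 16.44 mL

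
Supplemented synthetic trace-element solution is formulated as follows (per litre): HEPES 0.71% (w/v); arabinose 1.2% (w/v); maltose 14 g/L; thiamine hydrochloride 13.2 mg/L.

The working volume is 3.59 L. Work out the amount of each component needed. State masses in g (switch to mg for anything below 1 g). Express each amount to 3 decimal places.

HEPES 25.489 g; arabinose 43.080 g; maltose 50.260 g; thiamine hydrochloride 47.388 mg

Scale factor relative to 1 L: 3.59.
HEPES: 0.71 g per 100 mL × 3590 mL ÷ 100 = 25.489 g
arabinose: 1.2% w/v = 12 g/L → 12 × 3.59 L = 43.080 g
maltose: 14 g/L × 3.59 L = 50.260 g
thiamine hydrochloride: 13.2 mg/L × 3.59 L = 47.388 mg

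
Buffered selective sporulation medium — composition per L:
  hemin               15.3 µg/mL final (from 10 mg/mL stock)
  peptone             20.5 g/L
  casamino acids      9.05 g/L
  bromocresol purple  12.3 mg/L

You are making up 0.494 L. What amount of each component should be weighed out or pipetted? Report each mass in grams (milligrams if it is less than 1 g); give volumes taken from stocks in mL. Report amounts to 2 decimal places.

Scale factor relative to 1 L: 0.494.
hemin: V = C2·V2/C1 = 15.3 µg/mL × 494 mL ÷ 10000 µg/mL = 0.76 mL
peptone: 20.5 g/L × 0.494 L = 10.13 g
casamino acids: 9.05 g/L × 0.494 L = 4.47 g
bromocresol purple: 12.3 mg/L × 0.494 L = 6.08 mg

hemin 0.76 mL; peptone 10.13 g; casamino acids 4.47 g; bromocresol purple 6.08 mg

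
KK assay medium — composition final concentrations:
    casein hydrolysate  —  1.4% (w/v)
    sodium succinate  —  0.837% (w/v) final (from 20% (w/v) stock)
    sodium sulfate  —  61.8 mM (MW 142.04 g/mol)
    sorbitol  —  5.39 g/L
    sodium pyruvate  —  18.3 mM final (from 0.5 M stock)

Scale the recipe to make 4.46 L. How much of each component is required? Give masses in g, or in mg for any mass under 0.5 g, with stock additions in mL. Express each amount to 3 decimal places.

Working volume: 4.46 L.
casein hydrolysate: 1.4 g per 100 mL × 4460 mL ÷ 100 = 62.440 g
sodium succinate: V = C2·V2/C1 = 0.837% ÷ 20% × 4460 mL = 186.651 mL
sodium sulfate: 61.8 mmol/L × 142.04 g/mol × 4.46 L ÷ 1000 = 39.150 g
sorbitol: 5.39 g/L × 4.46 L = 24.039 g
sodium pyruvate: V = C2·V2/C1 = 18.3 mM × 4460 mL ÷ 500 mM = 163.236 mL

casein hydrolysate 62.440 g; sodium succinate 186.651 mL; sodium sulfate 39.150 g; sorbitol 24.039 g; sodium pyruvate 163.236 mL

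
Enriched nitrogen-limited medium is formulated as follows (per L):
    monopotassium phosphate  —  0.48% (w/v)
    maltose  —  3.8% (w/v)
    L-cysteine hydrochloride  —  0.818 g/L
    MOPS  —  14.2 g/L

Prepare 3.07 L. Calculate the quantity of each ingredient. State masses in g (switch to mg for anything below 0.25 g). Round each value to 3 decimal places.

Scale factor relative to 1 L: 3.07.
monopotassium phosphate: 0.48 g per 100 mL × 3070 mL ÷ 100 = 14.736 g
maltose: 3.8% w/v = 38 g/L → 38 × 3.07 L = 116.660 g
L-cysteine hydrochloride: 0.818 g/L × 3.07 L = 2.511 g
MOPS: 14.2 g/L × 3.07 L = 43.594 g

monopotassium phosphate 14.736 g; maltose 116.660 g; L-cysteine hydrochloride 2.511 g; MOPS 43.594 g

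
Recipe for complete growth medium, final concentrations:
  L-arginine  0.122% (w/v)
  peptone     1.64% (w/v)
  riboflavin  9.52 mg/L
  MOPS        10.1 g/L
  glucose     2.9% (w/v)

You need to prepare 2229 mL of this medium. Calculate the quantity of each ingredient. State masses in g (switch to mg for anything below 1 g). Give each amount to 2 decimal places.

L-arginine 2.72 g; peptone 36.56 g; riboflavin 21.22 mg; MOPS 22.51 g; glucose 64.64 g

Target volume = 2229 mL = 2.229 L.
L-arginine: 0.122 g per 100 mL × 2229 mL ÷ 100 = 2.72 g
peptone: 1.64% w/v = 16.4 g/L → 16.4 × 2.229 L = 36.56 g
riboflavin: 9.52 mg/L × 2.229 L = 21.22 mg
MOPS: 10.1 g/L × 2.229 L = 22.51 g
glucose: 2.9 g per 100 mL × 2229 mL ÷ 100 = 64.64 g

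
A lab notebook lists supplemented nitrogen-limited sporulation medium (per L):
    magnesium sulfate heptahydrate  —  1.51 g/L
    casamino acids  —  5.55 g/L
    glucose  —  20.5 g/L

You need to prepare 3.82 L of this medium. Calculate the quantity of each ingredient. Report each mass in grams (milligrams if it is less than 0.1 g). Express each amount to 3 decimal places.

magnesium sulfate heptahydrate 5.768 g; casamino acids 21.201 g; glucose 78.310 g

Scale factor relative to 1 L: 3.82.
magnesium sulfate heptahydrate: 1.51 g/L × 3.82 L = 5.768 g
casamino acids: 5.55 g/L × 3.82 L = 21.201 g
glucose: 20.5 g/L × 3.82 L = 78.310 g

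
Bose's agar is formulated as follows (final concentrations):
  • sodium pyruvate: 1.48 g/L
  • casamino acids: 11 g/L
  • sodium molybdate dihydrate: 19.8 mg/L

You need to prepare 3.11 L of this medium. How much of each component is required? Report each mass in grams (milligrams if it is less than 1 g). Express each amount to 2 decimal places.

sodium pyruvate 4.60 g; casamino acids 34.21 g; sodium molybdate dihydrate 61.58 mg

Working volume: 3.11 L.
sodium pyruvate: 1.48 g/L × 3.11 L = 4.60 g
casamino acids: 11 g/L × 3.11 L = 34.21 g
sodium molybdate dihydrate: 19.8 mg/L × 3.11 L = 61.58 mg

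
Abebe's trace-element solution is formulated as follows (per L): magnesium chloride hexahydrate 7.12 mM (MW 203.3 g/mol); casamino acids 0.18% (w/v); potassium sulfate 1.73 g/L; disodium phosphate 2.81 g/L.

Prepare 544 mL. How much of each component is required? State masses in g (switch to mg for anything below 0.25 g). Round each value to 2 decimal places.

magnesium chloride hexahydrate 0.79 g; casamino acids 0.98 g; potassium sulfate 0.94 g; disodium phosphate 1.53 g

Target volume = 544 mL = 0.544 L.
magnesium chloride hexahydrate: 7.12 mmol/L × 203.3 g/mol × 0.544 L ÷ 1000 = 0.79 g
casamino acids: 0.18% w/v = 1.8 g/L → 1.8 × 0.544 L = 0.98 g
potassium sulfate: 1.73 g/L × 0.544 L = 0.94 g
disodium phosphate: 2.81 g/L × 0.544 L = 1.53 g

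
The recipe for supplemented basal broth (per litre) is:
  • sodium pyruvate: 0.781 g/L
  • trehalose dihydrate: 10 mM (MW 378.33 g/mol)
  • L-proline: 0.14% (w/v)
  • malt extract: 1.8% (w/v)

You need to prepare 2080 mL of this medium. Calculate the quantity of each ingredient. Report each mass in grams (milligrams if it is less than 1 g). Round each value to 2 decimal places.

sodium pyruvate 1.62 g; trehalose dihydrate 7.87 g; L-proline 2.91 g; malt extract 37.44 g

Scale factor relative to 1 L: 2.08.
sodium pyruvate: 0.781 g/L × 2.08 L = 1.62 g
trehalose dihydrate: 10 mmol/L × 378.33 g/mol × 2.08 L ÷ 1000 = 7.87 g
L-proline: 0.14% w/v = 1.4 g/L → 1.4 × 2.08 L = 2.91 g
malt extract: 1.8% w/v = 18 g/L → 18 × 2.08 L = 37.44 g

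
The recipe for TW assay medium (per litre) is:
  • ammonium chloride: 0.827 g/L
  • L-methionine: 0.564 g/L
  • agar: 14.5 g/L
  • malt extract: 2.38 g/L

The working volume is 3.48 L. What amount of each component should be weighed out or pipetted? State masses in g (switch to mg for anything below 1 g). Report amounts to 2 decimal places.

Scale factor relative to 1 L: 3.48.
ammonium chloride: 0.827 g/L × 3.48 L = 2.88 g
L-methionine: 0.564 g/L × 3.48 L = 1.96 g
agar: 14.5 g/L × 3.48 L = 50.46 g
malt extract: 2.38 g/L × 3.48 L = 8.28 g

ammonium chloride 2.88 g; L-methionine 1.96 g; agar 50.46 g; malt extract 8.28 g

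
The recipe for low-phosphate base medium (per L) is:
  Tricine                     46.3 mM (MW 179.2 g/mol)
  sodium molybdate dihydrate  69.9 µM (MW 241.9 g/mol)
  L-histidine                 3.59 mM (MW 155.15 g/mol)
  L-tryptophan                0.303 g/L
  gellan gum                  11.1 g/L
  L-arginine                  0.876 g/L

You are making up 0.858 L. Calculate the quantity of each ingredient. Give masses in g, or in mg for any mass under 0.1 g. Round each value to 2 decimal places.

Tricine 7.12 g; sodium molybdate dihydrate 14.51 mg; L-histidine 0.48 g; L-tryptophan 0.26 g; gellan gum 9.52 g; L-arginine 0.75 g

Working volume: 0.858 L.
Tricine: 46.3 mmol/L × 179.2 g/mol × 0.858 L ÷ 1000 = 7.12 g
sodium molybdate dihydrate: 69.9 µmol/L × 241.9 g/mol × 0.858 L ÷ 1000 = 14.51 mg
L-histidine: 3.59 mmol/L × 155.15 g/mol × 0.858 L ÷ 1000 = 0.48 g
L-tryptophan: 0.303 g/L × 0.858 L = 0.26 g
gellan gum: 11.1 g/L × 0.858 L = 9.52 g
L-arginine: 0.876 g/L × 0.858 L = 0.75 g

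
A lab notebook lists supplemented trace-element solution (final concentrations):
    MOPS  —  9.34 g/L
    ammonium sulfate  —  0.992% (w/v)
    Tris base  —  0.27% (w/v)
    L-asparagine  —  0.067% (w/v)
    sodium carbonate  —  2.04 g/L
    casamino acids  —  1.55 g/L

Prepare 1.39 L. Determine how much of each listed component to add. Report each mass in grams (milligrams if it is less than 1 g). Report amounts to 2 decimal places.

MOPS 12.98 g; ammonium sulfate 13.79 g; Tris base 3.75 g; L-asparagine 931.30 mg; sodium carbonate 2.84 g; casamino acids 2.15 g

Scale factor relative to 1 L: 1.39.
MOPS: 9.34 g/L × 1.39 L = 12.98 g
ammonium sulfate: 0.992% w/v = 9.92 g/L → 9.92 × 1.39 L = 13.79 g
Tris base: 0.27 g per 100 mL × 1390 mL ÷ 100 = 3.75 g
L-asparagine: 0.067% w/v = 0.67 g/L → 0.67 × 1.39 L = 0.9313 g = 931.30 mg
sodium carbonate: 2.04 g/L × 1.39 L = 2.84 g
casamino acids: 1.55 g/L × 1.39 L = 2.15 g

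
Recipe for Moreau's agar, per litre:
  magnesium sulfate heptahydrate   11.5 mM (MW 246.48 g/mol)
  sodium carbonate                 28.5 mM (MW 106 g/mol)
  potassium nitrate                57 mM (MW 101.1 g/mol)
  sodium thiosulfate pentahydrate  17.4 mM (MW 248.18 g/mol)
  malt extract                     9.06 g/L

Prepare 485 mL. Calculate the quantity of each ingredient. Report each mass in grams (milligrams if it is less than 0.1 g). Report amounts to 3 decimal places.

magnesium sulfate heptahydrate 1.375 g; sodium carbonate 1.465 g; potassium nitrate 2.795 g; sodium thiosulfate pentahydrate 2.094 g; malt extract 4.394 g

Target volume = 485 mL = 0.485 L.
magnesium sulfate heptahydrate: 11.5 mmol/L × 246.48 g/mol × 0.485 L ÷ 1000 = 1.375 g
sodium carbonate: 28.5 mmol/L × 106 g/mol × 0.485 L ÷ 1000 = 1.465 g
potassium nitrate: 57 mmol/L × 101.1 g/mol × 0.485 L ÷ 1000 = 2.795 g
sodium thiosulfate pentahydrate: 17.4 mmol/L × 248.18 g/mol × 0.485 L ÷ 1000 = 2.094 g
malt extract: 9.06 g/L × 0.485 L = 4.394 g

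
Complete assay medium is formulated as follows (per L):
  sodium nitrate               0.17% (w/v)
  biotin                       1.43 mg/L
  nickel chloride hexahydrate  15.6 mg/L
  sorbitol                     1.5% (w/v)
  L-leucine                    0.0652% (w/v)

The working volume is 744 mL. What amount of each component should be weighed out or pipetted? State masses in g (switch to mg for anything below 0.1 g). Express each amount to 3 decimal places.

sodium nitrate 1.265 g; biotin 1.064 mg; nickel chloride hexahydrate 11.606 mg; sorbitol 11.160 g; L-leucine 0.485 g

Working volume: 744 mL = 0.744 L.
sodium nitrate: 0.17% w/v = 1.7 g/L → 1.7 × 0.744 L = 1.265 g
biotin: 1.43 mg/L × 0.744 L = 1.064 mg
nickel chloride hexahydrate: 15.6 mg/L × 0.744 L = 11.606 mg
sorbitol: 1.5% w/v = 15 g/L → 15 × 0.744 L = 11.160 g
L-leucine: 0.0652% w/v = 0.652 g/L → 0.652 × 0.744 L = 0.485 g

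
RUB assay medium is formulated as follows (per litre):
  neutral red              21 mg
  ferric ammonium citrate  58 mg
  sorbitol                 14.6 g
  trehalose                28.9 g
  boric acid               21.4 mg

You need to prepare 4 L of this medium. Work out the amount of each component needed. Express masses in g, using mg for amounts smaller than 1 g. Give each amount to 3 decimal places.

neutral red 84.000 mg; ferric ammonium citrate 232.000 mg; sorbitol 58.400 g; trehalose 115.600 g; boric acid 85.600 mg

Scale factor = 4000 mL / 1000 mL = 4.
neutral red: 21 mg × (4000 mL / 1000 mL) = 84.000 mg
ferric ammonium citrate: 58 mg × (4000 mL / 1000 mL) = 232.000 mg
sorbitol: 14.6 g × (4000 mL / 1000 mL) = 58.400 g
trehalose: 28.9 g × (4000 mL / 1000 mL) = 115.600 g
boric acid: 21.4 mg × (4000 mL / 1000 mL) = 85.600 mg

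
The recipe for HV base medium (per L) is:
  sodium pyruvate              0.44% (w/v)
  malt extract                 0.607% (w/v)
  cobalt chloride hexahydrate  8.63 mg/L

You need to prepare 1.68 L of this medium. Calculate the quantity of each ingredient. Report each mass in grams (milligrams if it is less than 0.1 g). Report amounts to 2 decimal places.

sodium pyruvate 7.39 g; malt extract 10.20 g; cobalt chloride hexahydrate 14.50 mg

Scale factor relative to 1 L: 1.68.
sodium pyruvate: 0.44 g per 100 mL × 1680 mL ÷ 100 = 7.39 g
malt extract: 0.607% w/v = 6.07 g/L → 6.07 × 1.68 L = 10.20 g
cobalt chloride hexahydrate: 8.63 mg/L × 1.68 L = 14.50 mg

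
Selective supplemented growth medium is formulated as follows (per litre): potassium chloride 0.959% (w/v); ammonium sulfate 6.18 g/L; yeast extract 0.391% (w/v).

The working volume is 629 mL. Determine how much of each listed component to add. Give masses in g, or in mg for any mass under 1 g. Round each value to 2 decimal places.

potassium chloride 6.03 g; ammonium sulfate 3.89 g; yeast extract 2.46 g

Target volume = 629 mL = 0.629 L.
potassium chloride: 0.959% w/v = 9.59 g/L → 9.59 × 0.629 L = 6.03 g
ammonium sulfate: 6.18 g/L × 0.629 L = 3.89 g
yeast extract: 0.391% w/v = 3.91 g/L → 3.91 × 0.629 L = 2.46 g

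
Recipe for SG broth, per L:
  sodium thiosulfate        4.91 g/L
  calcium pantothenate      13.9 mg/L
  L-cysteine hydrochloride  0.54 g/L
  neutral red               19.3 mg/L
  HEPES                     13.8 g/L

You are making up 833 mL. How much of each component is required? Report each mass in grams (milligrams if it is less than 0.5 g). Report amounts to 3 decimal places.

sodium thiosulfate 4.090 g; calcium pantothenate 11.579 mg; L-cysteine hydrochloride 449.820 mg; neutral red 16.077 mg; HEPES 11.495 g

Working volume: 833 mL = 0.833 L.
sodium thiosulfate: 4.91 g/L × 0.833 L = 4.090 g
calcium pantothenate: 13.9 mg/L × 0.833 L = 11.579 mg
L-cysteine hydrochloride: 0.54 g/L × 0.833 L = 0.44982 g = 449.820 mg
neutral red: 19.3 mg/L × 0.833 L = 16.077 mg
HEPES: 13.8 g/L × 0.833 L = 11.495 g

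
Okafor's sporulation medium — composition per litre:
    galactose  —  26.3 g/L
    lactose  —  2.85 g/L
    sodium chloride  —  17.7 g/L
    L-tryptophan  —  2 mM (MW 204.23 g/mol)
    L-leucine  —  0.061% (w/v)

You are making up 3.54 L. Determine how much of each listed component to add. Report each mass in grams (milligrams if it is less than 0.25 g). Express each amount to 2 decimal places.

galactose 93.10 g; lactose 10.09 g; sodium chloride 62.66 g; L-tryptophan 1.45 g; L-leucine 2.16 g

Working volume: 3.54 L.
galactose: 26.3 g/L × 3.54 L = 93.10 g
lactose: 2.85 g/L × 3.54 L = 10.09 g
sodium chloride: 17.7 g/L × 3.54 L = 62.66 g
L-tryptophan: 2 mmol/L × 204.23 g/mol × 3.54 L ÷ 1000 = 1.45 g
L-leucine: 0.061 g per 100 mL × 3540 mL ÷ 100 = 2.16 g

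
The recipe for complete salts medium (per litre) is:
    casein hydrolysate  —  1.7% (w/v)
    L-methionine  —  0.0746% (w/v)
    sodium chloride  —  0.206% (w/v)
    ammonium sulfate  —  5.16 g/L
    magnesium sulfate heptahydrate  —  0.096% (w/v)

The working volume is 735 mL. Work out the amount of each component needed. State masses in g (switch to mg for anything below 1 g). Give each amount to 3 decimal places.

casein hydrolysate 12.495 g; L-methionine 548.310 mg; sodium chloride 1.514 g; ammonium sulfate 3.793 g; magnesium sulfate heptahydrate 705.600 mg

Working volume: 735 mL = 0.735 L.
casein hydrolysate: 1.7% w/v = 17 g/L → 17 × 0.735 L = 12.495 g
L-methionine: 0.0746% w/v = 0.746 g/L → 0.746 × 0.735 L = 0.54831 g = 548.310 mg
sodium chloride: 0.206% w/v = 2.06 g/L → 2.06 × 0.735 L = 1.514 g
ammonium sulfate: 5.16 g/L × 0.735 L = 3.793 g
magnesium sulfate heptahydrate: 0.096 g per 100 mL × 735 mL ÷ 100 = 0.7056 g = 705.600 mg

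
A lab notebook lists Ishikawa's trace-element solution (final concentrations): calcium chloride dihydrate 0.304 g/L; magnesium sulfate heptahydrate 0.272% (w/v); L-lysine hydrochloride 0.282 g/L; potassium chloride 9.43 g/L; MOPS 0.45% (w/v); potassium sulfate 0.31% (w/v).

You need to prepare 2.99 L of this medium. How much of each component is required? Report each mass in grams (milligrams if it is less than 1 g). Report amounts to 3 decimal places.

calcium chloride dihydrate 908.960 mg; magnesium sulfate heptahydrate 8.133 g; L-lysine hydrochloride 843.180 mg; potassium chloride 28.196 g; MOPS 13.455 g; potassium sulfate 9.269 g

Scale factor relative to 1 L: 2.99.
calcium chloride dihydrate: 0.304 g/L × 2.99 L = 0.90896 g = 908.960 mg
magnesium sulfate heptahydrate: 0.272 g per 100 mL × 2990 mL ÷ 100 = 8.133 g
L-lysine hydrochloride: 0.282 g/L × 2.99 L = 0.84318 g = 843.180 mg
potassium chloride: 9.43 g/L × 2.99 L = 28.196 g
MOPS: 0.45 g per 100 mL × 2990 mL ÷ 100 = 13.455 g
potassium sulfate: 0.31% w/v = 3.1 g/L → 3.1 × 2.99 L = 9.269 g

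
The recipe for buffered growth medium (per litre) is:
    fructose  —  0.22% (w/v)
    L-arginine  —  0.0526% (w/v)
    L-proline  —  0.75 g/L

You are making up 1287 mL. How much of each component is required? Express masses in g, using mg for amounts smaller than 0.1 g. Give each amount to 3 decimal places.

Target volume = 1287 mL = 1.287 L.
fructose: 0.22 g per 100 mL × 1287 mL ÷ 100 = 2.831 g
L-arginine: 0.0526% w/v = 0.526 g/L → 0.526 × 1.287 L = 0.677 g
L-proline: 0.75 g/L × 1.287 L = 0.965 g

fructose 2.831 g; L-arginine 0.677 g; L-proline 0.965 g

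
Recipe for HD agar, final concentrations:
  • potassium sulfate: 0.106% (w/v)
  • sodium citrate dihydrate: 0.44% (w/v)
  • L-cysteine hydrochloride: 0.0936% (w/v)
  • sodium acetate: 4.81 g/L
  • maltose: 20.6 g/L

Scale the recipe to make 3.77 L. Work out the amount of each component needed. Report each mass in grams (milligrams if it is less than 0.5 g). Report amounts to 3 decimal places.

Working volume: 3.77 L.
potassium sulfate: 0.106 g per 100 mL × 3770 mL ÷ 100 = 3.996 g
sodium citrate dihydrate: 0.44 g per 100 mL × 3770 mL ÷ 100 = 16.588 g
L-cysteine hydrochloride: 0.0936 g per 100 mL × 3770 mL ÷ 100 = 3.529 g
sodium acetate: 4.81 g/L × 3.77 L = 18.134 g
maltose: 20.6 g/L × 3.77 L = 77.662 g

potassium sulfate 3.996 g; sodium citrate dihydrate 16.588 g; L-cysteine hydrochloride 3.529 g; sodium acetate 18.134 g; maltose 77.662 g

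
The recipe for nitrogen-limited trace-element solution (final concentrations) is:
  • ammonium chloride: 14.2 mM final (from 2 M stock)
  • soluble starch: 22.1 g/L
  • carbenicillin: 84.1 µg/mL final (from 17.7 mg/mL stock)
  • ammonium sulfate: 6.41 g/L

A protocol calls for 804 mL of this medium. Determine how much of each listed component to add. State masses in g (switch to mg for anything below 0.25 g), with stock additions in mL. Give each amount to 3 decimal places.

Working volume: 804 mL = 0.804 L.
ammonium chloride: V = C2·V2/C1 = 14.2 mM × 804 mL ÷ 2000 mM = 5.708 mL
soluble starch: 22.1 g/L × 0.804 L = 17.768 g
carbenicillin: V = C2·V2/C1 = 84.1 µg/mL × 804 mL ÷ 17700 µg/mL = 3.820 mL
ammonium sulfate: 6.41 g/L × 0.804 L = 5.154 g

ammonium chloride 5.708 mL; soluble starch 17.768 g; carbenicillin 3.820 mL; ammonium sulfate 5.154 g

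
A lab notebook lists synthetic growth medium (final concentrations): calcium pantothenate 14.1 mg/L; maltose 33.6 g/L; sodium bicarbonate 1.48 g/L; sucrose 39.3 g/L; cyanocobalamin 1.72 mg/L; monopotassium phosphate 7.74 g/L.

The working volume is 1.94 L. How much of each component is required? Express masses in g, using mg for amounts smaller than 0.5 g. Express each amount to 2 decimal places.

calcium pantothenate 27.35 mg; maltose 65.18 g; sodium bicarbonate 2.87 g; sucrose 76.24 g; cyanocobalamin 3.34 mg; monopotassium phosphate 15.02 g

Working volume: 1.94 L.
calcium pantothenate: 14.1 mg/L × 1.94 L = 27.35 mg
maltose: 33.6 g/L × 1.94 L = 65.18 g
sodium bicarbonate: 1.48 g/L × 1.94 L = 2.87 g
sucrose: 39.3 g/L × 1.94 L = 76.24 g
cyanocobalamin: 1.72 mg/L × 1.94 L = 3.34 mg
monopotassium phosphate: 7.74 g/L × 1.94 L = 15.02 g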